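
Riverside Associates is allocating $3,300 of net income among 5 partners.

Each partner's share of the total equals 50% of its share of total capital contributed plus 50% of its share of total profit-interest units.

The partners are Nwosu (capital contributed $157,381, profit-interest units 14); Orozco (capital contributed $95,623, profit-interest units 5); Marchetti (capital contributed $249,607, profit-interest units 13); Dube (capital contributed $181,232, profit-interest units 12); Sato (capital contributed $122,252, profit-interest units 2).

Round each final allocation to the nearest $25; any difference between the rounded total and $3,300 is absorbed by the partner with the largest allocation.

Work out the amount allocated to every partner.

Nwosu: $825; Orozco: $375; Marchetti: $975; Dube: $800; Sato: $325

Totals — capital contributed 806,095, profit-interest units 46.
Composite weights (50% capital contributed + 50% profit-interest units): Nwosu 0.2498; Orozco 0.1137; Marchetti 0.2961; Dube 0.2428; Sato 0.0976.
Raw shares: Nwosu 824.32; Orozco 375.08; Marchetti 977.23; Dube 801.40; Sato 321.98.
At nearest $25: Nwosu $825; Orozco $375; Marchetti $975; Dube $800; Sato $325. Sum = $3,300.
Sum already equals the total — no adjustment.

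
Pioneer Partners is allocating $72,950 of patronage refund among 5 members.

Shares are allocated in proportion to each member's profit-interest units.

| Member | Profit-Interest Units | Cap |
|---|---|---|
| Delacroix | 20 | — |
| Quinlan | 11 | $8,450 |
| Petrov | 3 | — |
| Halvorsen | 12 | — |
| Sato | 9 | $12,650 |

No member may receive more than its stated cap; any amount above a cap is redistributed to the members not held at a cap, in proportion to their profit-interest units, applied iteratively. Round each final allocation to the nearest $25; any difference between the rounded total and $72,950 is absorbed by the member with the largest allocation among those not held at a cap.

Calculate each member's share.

Delacroix: $29,625; Quinlan: $8,450; Petrov: $4,450; Halvorsen: $17,775; Sato: $12,650

Profit-interest units total: 55.
Unconstrained shares: Delacroix 26,527.27; Quinlan 14,590.00; Petrov 3,979.09; Halvorsen 15,916.36; Sato 11,937.27.
Held at cap: Quinlan ($8,450); balance $64,500 reallocated over remaining profit-interest units 44.
Held at cap: Sato ($12,650); balance $51,850 reallocated over remaining profit-interest units 35.
Redistributed shares: Delacroix 29,628.57 → $29,625; Petrov 4,444.29 → $4,450; Halvorsen 17,777.14 → $17,775.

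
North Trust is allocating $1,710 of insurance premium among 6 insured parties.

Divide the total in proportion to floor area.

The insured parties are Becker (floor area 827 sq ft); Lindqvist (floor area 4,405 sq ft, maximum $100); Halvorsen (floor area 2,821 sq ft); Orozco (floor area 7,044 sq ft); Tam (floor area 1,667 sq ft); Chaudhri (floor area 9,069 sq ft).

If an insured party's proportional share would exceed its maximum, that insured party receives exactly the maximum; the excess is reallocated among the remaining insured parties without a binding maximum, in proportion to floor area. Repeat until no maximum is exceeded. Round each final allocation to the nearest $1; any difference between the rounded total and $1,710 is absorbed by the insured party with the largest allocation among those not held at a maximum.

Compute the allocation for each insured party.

Total floor area = 25,833.
Proportional shares (ignoring caps): Becker 54.74; Lindqvist 291.59; Halvorsen 186.73; Orozco 466.27; Tam 110.35; Chaudhri 600.32.
Held at cap: Lindqvist ($100); residual $1,610 reallocated over remaining floor area 21,428.
Remaining shares: Becker 62.14 → $62; Halvorsen 211.96 → $212; Orozco 529.25 → $529; Tam 125.25 → $125; Chaudhri 681.40 → $681.
Rounding difference +$1 applied to Chaudhri → $682.

Becker: $62 | Lindqvist: $100 | Halvorsen: $212 | Orozco: $529 | Tam: $125 | Chaudhri: $682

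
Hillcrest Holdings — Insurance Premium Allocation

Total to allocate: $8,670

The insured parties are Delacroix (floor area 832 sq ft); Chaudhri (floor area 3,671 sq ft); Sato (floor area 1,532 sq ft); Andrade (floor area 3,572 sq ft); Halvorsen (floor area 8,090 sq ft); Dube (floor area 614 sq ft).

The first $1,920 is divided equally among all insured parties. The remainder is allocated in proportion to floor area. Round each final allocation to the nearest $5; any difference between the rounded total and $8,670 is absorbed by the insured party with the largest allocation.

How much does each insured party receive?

First tranche $1,920 split equally: $320 each.
Remainder $6,750 by floor area (total 18,311): Delacroix 306.70 → $305; Chaudhri 1,353.24 → $1,355; Sato 564.74 → $565; Andrade 1,316.75 → $1,315; Halvorsen 2,982.22 → $2,980; Dube 226.34 → $225.
Rounding difference +$5 on remainder applied to Halvorsen.
Totals: Delacroix $320 + $305 = $625; Chaudhri $320 + $1,355 = $1,675; Sato $320 + $565 = $885; Andrade $320 + $1,315 = $1,635; Halvorsen $320 + $2,985 = $3,305; Dube $320 + $225 = $545.

Delacroix: $625; Chaudhri: $1,675; Sato: $885; Andrade: $1,635; Halvorsen: $3,305; Dube: $545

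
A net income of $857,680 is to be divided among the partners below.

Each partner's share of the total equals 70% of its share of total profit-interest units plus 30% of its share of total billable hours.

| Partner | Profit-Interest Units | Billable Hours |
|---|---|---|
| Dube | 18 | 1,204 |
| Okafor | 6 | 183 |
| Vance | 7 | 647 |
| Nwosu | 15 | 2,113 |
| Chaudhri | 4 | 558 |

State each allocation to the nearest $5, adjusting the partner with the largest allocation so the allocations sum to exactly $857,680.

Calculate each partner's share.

Dube: $281,980 | Okafor: $82,055 | Vance: $119,435 | Nwosu: $295,665 | Chaudhri: $78,545

Profit-interest units total 50; billable hours total 4,705.
Blended shares (70% profit-interest units + 30% billable hours): Dube 0.3288; Okafor 0.0957; Vance 0.1393; Nwosu 0.3447; Chaudhri 0.0916.
Proportional shares: Dube 281,978.93; Okafor 82,052.91; Vance 119,435.36; Nwosu 295,667.18; Chaudhri 78,545.62.
After rounding ($5): Dube $281,980; Okafor $82,055; Vance $119,435; Nwosu $295,665; Chaudhri $78,545. Sum = $857,680.
No rounding difference to absorb.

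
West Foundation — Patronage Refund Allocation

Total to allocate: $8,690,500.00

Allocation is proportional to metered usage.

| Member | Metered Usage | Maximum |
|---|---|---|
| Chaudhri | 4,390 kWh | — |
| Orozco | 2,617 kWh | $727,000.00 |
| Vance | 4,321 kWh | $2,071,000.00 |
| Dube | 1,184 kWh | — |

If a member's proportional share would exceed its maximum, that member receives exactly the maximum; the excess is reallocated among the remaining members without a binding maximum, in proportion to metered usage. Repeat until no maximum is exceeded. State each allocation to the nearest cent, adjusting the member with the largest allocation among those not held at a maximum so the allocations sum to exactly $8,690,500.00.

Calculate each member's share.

Chaudhri: $4,640,845.89; Orozco: $727,000.00; Vance: $2,071,000.00; Dube: $1,251,654.11

Metered usage total: 12,512.
Unconstrained shares: Chaudhri 3,049,176.3907; Orozco 1,817,698.0898; Vance 3,001,250.8392; Dube 822,374.6803.
Capped: Orozco ($727,000.00), Vance ($2,071,000.00); residual $5,892,500.00 reallocated over remaining metered usage 5,574.
Remaining shares: Chaudhri 4,640,845.8916 → $4,640,845.89; Dube 1,251,654.1084 → $1,251,654.11.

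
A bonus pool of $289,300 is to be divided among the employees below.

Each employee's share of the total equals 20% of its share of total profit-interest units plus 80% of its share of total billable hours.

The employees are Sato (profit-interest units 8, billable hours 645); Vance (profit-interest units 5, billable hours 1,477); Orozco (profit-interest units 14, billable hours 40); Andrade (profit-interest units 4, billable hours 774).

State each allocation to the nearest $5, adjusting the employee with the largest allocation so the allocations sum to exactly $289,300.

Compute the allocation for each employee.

Sato: $65,775; Vance: $125,760; Orozco: $29,285; Andrade: $68,480

Profit-interest units total 31; billable hours total 2,936.
Combined weights (20% profit-interest units + 80% billable hours): Sato 0.2274; Vance 0.4347; Orozco 0.1012; Andrade 0.2367.
Proportional shares: Sato 65,775.89; Vance 125,761.71; Orozco 29,283.46; Andrade 68,478.94.
After rounding ($5): Sato $65,775; Vance $125,760; Orozco $29,285; Andrade $68,480. Sum = $289,300.
No rounding difference to absorb.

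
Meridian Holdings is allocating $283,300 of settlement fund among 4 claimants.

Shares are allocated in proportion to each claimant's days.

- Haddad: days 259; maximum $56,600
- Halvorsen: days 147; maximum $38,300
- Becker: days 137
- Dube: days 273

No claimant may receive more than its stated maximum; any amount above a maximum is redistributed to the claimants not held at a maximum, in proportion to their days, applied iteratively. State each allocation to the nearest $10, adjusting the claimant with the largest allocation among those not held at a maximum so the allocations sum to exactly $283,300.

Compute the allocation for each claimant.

Haddad: $56,600; Halvorsen: $38,300; Becker: $62,950; Dube: $125,450

Sum of days: 816.
Pro-rata shares before constraints: Haddad 89,919.98; Halvorsen 51,035.66; Becker 47,563.85; Dube 94,780.51.
Held at cap: Haddad ($56,600), Halvorsen ($38,300); remaining pool $188,400 reallocated over remaining days 410.
Redistributed shares: Becker 62,953.17 → $62,950; Dube 125,446.83 → $125,450.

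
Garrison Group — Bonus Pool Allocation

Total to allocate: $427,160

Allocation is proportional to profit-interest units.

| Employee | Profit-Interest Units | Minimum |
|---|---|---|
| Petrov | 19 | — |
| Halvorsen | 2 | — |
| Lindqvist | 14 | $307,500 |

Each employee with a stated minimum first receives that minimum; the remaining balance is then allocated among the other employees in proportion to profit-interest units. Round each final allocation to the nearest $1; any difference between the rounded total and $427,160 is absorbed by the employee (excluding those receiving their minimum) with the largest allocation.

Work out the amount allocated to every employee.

Petrov: $108,264; Halvorsen: $11,396; Lindqvist: $307,500

Fund the minimums — Lindqvist $307,500. Residual $119,660.
Residual split over remaining profit-interest units 21: Petrov 108,263.81 → $108,264; Halvorsen 11,396.19 → $11,396.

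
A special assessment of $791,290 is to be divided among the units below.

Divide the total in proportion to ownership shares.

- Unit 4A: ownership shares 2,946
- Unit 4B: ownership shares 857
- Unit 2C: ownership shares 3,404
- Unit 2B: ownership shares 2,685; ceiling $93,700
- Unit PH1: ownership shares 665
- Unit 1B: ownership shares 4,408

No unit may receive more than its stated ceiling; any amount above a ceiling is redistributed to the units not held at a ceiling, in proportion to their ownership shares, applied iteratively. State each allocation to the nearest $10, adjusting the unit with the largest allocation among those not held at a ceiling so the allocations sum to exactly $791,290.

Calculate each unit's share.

Unit 4A: $167,350 · Unit 4B: $48,680 · Unit 2C: $193,370 · Unit 2B: $93,700 · Unit PH1: $37,780 · Unit 1B: $250,410

Ownership shares total: 14,965.
Proportional shares (ignoring caps): Unit 4A 155,772.83; Unit 4B 45,314.77; Unit 2C 179,990.05; Unit 2B 141,972.18; Unit PH1 35,162.57; Unit 1B 233,077.60.
Cap binds for Unit 2B ($93,700); balance $697,590 reallocated over remaining ownership shares 12,280.
Remaining shares: Unit 4A 167,353.43 → $167,350; Unit 4B 48,683.60 → $48,680; Unit 2C 193,371.04 → $193,370; Unit PH1 37,776.66 → $37,780; Unit 1B 250,405.27 → $250,410.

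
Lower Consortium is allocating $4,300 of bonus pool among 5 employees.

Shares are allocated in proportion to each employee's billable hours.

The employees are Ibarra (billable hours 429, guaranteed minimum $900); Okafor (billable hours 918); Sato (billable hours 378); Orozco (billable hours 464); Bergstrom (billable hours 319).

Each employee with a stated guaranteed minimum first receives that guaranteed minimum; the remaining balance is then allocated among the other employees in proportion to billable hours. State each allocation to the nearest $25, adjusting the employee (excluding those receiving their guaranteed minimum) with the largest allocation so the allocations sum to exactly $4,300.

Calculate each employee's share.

Ibarra: $900; Okafor: $1,500; Sato: $625; Orozco: $750; Bergstrom: $525

Guaranteed amounts: Ibarra $900. Residual $3,400.
Residual split over remaining billable hours 2,079: Okafor 1,501.30 → $1,500; Sato 618.18 → $625; Orozco 758.83 → $750; Bergstrom 521.69 → $525.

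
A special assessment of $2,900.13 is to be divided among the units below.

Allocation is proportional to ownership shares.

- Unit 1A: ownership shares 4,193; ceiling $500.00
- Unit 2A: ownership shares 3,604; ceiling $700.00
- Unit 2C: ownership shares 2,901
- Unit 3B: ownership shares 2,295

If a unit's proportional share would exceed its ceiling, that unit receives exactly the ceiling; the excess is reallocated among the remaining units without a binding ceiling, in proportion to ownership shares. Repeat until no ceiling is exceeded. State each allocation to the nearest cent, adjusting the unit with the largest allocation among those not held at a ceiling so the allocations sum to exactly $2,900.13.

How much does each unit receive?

Total ownership shares = 12,993.
Proportional shares (ignoring caps): Unit 1A 935.9074; Unit 2A 804.4384; Unit 2C 647.5238; Unit 3B 512.2603.
Capped: Unit 1A ($500.00), Unit 2A ($700.00); balance $1,700.13 reallocated over remaining ownership shares 5,196.
Redistributed shares: Unit 2C 949.2065 → $949.21; Unit 3B 750.9235 → $750.92.

Unit 1A: $500.00 · Unit 2A: $700.00 · Unit 2C: $949.21 · Unit 3B: $750.92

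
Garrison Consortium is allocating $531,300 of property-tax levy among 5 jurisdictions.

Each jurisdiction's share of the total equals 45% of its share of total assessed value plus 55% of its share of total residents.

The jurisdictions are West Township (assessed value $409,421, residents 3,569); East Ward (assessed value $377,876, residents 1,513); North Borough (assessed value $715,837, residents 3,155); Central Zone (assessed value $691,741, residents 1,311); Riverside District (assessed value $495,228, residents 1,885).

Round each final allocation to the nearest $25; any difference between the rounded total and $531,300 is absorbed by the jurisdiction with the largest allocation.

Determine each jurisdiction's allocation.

Totals — assessed value 2,690,103, residents 11,433.
Blended shares (45% assessed value + 55% residents): West Township 0.2402; East Ward 0.1360; North Borough 0.2715; Central Zone 0.1788; Riverside District 0.1735.
Proportional shares: West Township 127,607.35; East Ward 72,254.65; North Borough 144,258.93; Central Zone 94,986.75; Riverside District 92,192.32.
At nearest $25: West Township $127,600; East Ward $72,250; North Borough $144,250; Central Zone $94,975; Riverside District $92,200. Sum = $531,275.
Difference $531,300 − $531,275 = +$25 applied to largest allocation (North Borough): North Borough becomes $144,275.

West Township: $127,600; East Ward: $72,250; North Borough: $144,275; Central Zone: $94,975; Riverside District: $92,200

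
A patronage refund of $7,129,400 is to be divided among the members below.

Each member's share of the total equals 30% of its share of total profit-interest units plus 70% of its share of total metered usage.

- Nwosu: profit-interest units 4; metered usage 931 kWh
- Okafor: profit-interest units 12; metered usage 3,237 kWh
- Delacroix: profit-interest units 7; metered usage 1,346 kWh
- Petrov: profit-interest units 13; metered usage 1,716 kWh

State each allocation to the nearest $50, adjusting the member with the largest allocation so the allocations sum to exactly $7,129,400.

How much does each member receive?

Nwosu: $880,300 · Okafor: $2,947,300 · Delacroix: $1,344,950 · Petrov: $1,956,850

Profit-interest units total 36; metered usage total 7,230.
Composite weights (30% profit-interest units + 70% metered usage): Nwosu 0.1235; Okafor 0.4134; Delacroix 0.1887; Petrov 0.2745.
Unrounded shares: Nwosu 880,278.75; Okafor 2,947,311.71; Delacroix 1,344,971.66; Petrov 1,956,837.87.
At nearest $50: Nwosu $880,300; Okafor $2,947,300; Delacroix $1,344,950; Petrov $1,956,850. Sum = $7,129,400.
No rounding difference to absorb.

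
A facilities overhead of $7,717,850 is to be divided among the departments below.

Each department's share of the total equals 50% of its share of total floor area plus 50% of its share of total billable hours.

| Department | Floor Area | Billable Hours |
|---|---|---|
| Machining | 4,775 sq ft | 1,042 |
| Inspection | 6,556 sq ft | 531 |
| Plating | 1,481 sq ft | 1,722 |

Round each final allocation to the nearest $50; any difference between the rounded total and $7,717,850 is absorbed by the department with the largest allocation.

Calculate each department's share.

Machining: $2,658,550; Inspection: $2,596,500; Plating: $2,462,800

Totals — floor area 12,812, billable hours 3,295.
Blended shares (50% floor area + 50% billable hours): Machining 0.3445; Inspection 0.3364; Plating 0.3191.
Proportional shares: Machining 2,658,545.38; Inspection 2,596,520.28; Plating 2,462,784.34.
After rounding ($50): Machining $2,658,550; Inspection $2,596,500; Plating $2,462,800. Sum = $7,717,850.
Rounded total matches; no reconciliation needed.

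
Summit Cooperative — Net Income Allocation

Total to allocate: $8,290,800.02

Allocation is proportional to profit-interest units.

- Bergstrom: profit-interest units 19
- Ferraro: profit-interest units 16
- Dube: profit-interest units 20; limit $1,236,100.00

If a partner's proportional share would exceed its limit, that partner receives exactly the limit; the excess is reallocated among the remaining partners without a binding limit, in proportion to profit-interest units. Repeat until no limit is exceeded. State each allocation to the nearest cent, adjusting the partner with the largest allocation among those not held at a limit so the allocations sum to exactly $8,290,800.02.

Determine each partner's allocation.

Bergstrom: $3,829,694.30 · Ferraro: $3,225,005.72 · Dube: $1,236,100.00

Sum of profit-interest units: 55.
Unconstrained shares: Bergstrom 2,864,094.5524; Ferraro 2,411,869.0967; Dube 3,014,836.3709.
Held at cap: Dube ($1,236,100.00); residual $7,054,700.02 reallocated over remaining profit-interest units 35.
Shares after redistribution: Bergstrom 3,829,694.2966 → $3,829,694.30; Ferraro 3,225,005.7234 → $3,225,005.72.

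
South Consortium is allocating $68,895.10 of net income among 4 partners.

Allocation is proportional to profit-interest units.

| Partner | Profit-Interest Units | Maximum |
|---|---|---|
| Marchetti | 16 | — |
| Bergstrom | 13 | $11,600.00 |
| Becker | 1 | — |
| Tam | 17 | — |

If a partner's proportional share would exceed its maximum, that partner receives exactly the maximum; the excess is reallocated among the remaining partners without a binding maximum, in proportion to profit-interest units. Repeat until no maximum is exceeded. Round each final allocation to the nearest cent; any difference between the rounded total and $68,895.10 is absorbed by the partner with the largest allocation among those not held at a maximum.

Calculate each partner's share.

Sum of profit-interest units: 47.
Proportional shares (ignoring caps): Marchetti 23,453.6511; Bergstrom 19,056.0915; Becker 1,465.8532; Tam 24,919.5043.
Capped: Bergstrom ($11,600.00); balance $57,295.10 reallocated over remaining profit-interest units 34.
Remaining shares: Marchetti 26,962.4000 → $26,962.40; Becker 1,685.1500 → $1,685.15; Tam 28,647.5500 → $28,647.55.

Marchetti: $26,962.40 · Bergstrom: $11,600.00 · Becker: $1,685.15 · Tam: $28,647.55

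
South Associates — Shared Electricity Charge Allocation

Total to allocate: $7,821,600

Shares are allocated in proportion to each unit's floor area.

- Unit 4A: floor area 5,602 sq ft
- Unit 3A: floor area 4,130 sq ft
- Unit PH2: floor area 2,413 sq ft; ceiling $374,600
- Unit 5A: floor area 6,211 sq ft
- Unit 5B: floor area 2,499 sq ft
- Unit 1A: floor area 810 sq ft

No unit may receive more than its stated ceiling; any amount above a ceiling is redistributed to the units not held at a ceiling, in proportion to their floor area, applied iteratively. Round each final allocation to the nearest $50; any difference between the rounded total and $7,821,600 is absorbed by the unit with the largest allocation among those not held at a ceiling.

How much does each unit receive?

Unit 4A: $2,166,950; Unit 3A: $1,597,550; Unit PH2: $374,600; Unit 5A: $2,402,550; Unit 5B: $966,650; Unit 1A: $313,300

Total floor area = 21,665.
Proportional shares (ignoring caps): Unit 4A 2,022,460.34; Unit 3A 1,491,031.99; Unit PH2 871,152.59; Unit 5A 2,242,324.38; Unit 5B 902,200.71; Unit 1A 292,430.00.
Held at cap: Unit PH2 ($374,600); residual $7,447,000 reallocated over remaining floor area 19,252.
Redistributed shares: Unit 4A 2,166,948.58 → $2,166,950; Unit 3A 1,597,554.02 → $1,597,550; Unit 5A 2,402,520.10 → $2,402,500; Unit 5B 966,655.57 → $966,650; Unit 1A 313,321.73 → $313,300.
Rounding difference +$50 applied to Unit 5A → $2,402,550.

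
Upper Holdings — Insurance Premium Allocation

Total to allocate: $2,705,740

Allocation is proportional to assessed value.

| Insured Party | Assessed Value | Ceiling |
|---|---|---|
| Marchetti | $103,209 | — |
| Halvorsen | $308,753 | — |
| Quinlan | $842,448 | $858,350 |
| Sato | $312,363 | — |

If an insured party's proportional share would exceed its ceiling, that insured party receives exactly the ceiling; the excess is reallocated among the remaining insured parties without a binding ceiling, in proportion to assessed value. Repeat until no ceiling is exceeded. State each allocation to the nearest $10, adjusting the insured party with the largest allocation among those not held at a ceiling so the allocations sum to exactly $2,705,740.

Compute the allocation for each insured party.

Assessed value total: 1,566,773.
Unconstrained shares: Marchetti 178,236.87; Halvorsen 533,201.26; Quinlan 1,454,866.31; Sato 539,435.56.
Capped: Quinlan ($858,350); balance $1,847,390 reallocated over remaining assessed value 724,325.
Shares after redistribution: Marchetti 263,234.42 → $263,230; Halvorsen 787,474.14 → $787,470; Sato 796,681.44 → $796,680.
Rounding difference +$10 applied to Sato → $796,690.

Marchetti: $263,230; Halvorsen: $787,470; Quinlan: $858,350; Sato: $796,690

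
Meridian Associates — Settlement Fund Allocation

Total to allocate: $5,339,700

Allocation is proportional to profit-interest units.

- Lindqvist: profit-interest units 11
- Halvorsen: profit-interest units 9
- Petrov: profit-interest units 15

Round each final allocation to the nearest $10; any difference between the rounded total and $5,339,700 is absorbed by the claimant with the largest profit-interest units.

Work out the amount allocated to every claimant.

Total profit-interest units = 11 + 9 + 15 = 35.
Pro-rata amounts: Lindqvist 1,678,191.43; Halvorsen 1,373,065.71; Petrov 2,288,442.86.
At nearest $10: Lindqvist $1,678,190; Halvorsen $1,373,070; Petrov $2,288,440. Sum = $5,339,700.
Rounded total matches; no reconciliation needed.

Lindqvist: $1,678,190; Halvorsen: $1,373,070; Petrov: $2,288,440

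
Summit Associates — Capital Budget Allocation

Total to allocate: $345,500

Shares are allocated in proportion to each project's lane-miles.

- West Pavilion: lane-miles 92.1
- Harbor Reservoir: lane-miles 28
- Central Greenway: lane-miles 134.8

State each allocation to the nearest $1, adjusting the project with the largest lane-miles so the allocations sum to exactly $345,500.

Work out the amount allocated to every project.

Total lane-miles = 254.9.
Unrounded shares: West Pavilion 92.1/254.9 × $345,500 = 124,835.43; Harbor Reservoir 28/254.9 × $345,500 = 37,952.14; Central Greenway 134.8/254.9 × $345,500 = 182,712.44.
After rounding ($1): West Pavilion $124,835; Harbor Reservoir $37,952; Central Greenway $182,712. Sum = $345,499.
Difference $345,500 − $345,499 = +$1 applied to largest lane-miles (Central Greenway): Central Greenway becomes $182,713.

West Pavilion: $124,835 | Harbor Reservoir: $37,952 | Central Greenway: $182,713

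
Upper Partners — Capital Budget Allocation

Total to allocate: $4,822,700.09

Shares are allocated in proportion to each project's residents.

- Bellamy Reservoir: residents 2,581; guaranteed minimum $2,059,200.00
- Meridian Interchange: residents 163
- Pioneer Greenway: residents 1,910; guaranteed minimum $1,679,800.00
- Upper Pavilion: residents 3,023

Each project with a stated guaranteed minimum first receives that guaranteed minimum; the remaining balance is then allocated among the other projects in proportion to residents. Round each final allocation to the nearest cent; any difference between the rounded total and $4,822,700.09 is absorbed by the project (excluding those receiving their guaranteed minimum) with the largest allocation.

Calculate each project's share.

Minimums first: Bellamy Reservoir $2,059,200.00; Pioneer Greenway $1,679,800.00. Balance $1,083,700.09.
Balance split over remaining residents 3,186: Meridian Interchange 55,443.5388 → $55,443.54; Upper Pavilion 1,028,256.5512 → $1,028,256.55.

Bellamy Reservoir: $2,059,200.00 | Meridian Interchange: $55,443.54 | Pioneer Greenway: $1,679,800.00 | Upper Pavilion: $1,028,256.55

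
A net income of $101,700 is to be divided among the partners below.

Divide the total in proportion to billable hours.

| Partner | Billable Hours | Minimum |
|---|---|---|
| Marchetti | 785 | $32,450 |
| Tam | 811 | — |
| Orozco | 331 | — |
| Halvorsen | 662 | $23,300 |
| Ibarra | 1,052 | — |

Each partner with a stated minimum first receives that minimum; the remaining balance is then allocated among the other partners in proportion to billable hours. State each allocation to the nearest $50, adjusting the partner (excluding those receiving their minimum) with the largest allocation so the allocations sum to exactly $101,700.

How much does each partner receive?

Fund the minimums — Marchetti $32,450; Halvorsen $23,300. Balance $45,950.
Balance split over remaining billable hours 2,194: Tam 16,985.16 → $17,000; Orozco 6,932.29 → $6,950; Ibarra 22,032.54 → $22,050.
Rounding difference −$50 applied to Ibarra → $22,000.

Marchetti: $32,450; Tam: $17,000; Orozco: $6,950; Halvorsen: $23,300; Ibarra: $22,000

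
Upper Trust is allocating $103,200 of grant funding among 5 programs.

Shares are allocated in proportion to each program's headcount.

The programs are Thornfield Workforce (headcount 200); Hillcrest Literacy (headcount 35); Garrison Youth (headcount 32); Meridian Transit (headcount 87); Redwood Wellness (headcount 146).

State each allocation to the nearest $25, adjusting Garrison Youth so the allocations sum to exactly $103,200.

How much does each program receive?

Total headcount = 500.
Proportional shares: Thornfield Workforce 200/500 × $103,200 = 41,280.00; Hillcrest Literacy 35/500 × $103,200 = 7,224.00; Garrison Youth 32/500 × $103,200 = 6,604.80; Meridian Transit 87/500 × $103,200 = 17,956.80; Redwood Wellness 146/500 × $103,200 = 30,134.40.
After rounding ($25): Thornfield Workforce $41,275; Hillcrest Literacy $7,225; Garrison Youth $6,600; Meridian Transit $17,950; Redwood Wellness $30,125. Sum = $103,175.
Difference $103,200 − $103,175 = +$25 applied to Garrison Youth: Garrison Youth becomes $6,625.

Thornfield Workforce: $41,275 · Hillcrest Literacy: $7,225 · Garrison Youth: $6,625 · Meridian Transit: $17,950 · Redwood Wellness: $30,125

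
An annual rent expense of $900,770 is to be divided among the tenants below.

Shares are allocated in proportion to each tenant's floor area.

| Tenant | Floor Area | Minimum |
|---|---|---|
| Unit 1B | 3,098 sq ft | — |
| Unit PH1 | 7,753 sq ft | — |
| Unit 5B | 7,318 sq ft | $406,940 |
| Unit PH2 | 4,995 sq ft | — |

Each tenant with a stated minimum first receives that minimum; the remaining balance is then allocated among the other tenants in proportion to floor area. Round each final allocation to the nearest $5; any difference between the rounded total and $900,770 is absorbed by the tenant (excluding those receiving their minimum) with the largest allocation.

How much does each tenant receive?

Fund the minimums — Unit 5B $406,940. Balance $493,830.
Balance split over remaining floor area 15,846: Unit 1B 96,547.10 → $96,545; Unit PH1 241,617.06 → $241,615; Unit PH2 155,665.84 → $155,665.
Rounding difference +$5 applied to Unit PH1 → $241,620.

Unit 1B: $96,545 | Unit PH1: $241,620 | Unit 5B: $406,940 | Unit PH2: $155,665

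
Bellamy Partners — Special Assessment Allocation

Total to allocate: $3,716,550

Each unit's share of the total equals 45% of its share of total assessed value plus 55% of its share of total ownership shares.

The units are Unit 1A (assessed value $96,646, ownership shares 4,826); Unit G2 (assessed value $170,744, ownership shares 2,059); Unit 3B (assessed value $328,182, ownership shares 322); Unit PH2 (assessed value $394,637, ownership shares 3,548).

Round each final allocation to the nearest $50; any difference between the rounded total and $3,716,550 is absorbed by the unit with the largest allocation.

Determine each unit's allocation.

Unit 1A: $1,080,450; Unit G2: $679,700; Unit 3B: $615,500; Unit PH2: $1,340,900

Totals — assessed value 990,209, ownership shares 10,755.
Blended shares (45% assessed value + 55% ownership shares): Unit 1A 0.2907; Unit G2 0.1829; Unit 3B 0.1656; Unit PH2 0.3608.
Unrounded shares: Unit 1A 1,080,466.37; Unit G2 679,718.86; Unit 3B 615,493.80; Unit PH2 1,340,870.97.
After rounding ($50): Unit 1A $1,080,450; Unit G2 $679,700; Unit 3B $615,500; Unit PH2 $1,340,850. Sum = $3,716,500.
Difference $3,716,550 − $3,716,500 = +$50 applied to largest allocation (Unit PH2): Unit PH2 becomes $1,340,900.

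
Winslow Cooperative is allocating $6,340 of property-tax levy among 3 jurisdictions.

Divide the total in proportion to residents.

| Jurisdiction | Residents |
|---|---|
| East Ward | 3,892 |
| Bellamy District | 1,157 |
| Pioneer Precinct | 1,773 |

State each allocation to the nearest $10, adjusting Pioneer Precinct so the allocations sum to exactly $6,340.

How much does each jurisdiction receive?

Sum of residents: 6,822.
Unrounded shares: East Ward 3,892/6,822 × $6,340 = 3,617.02; Bellamy District 1,157/6,822 × $6,340 = 1,075.25; Pioneer Precinct 1,773/6,822 × $6,340 = 1,647.73.
At nearest $10: East Ward $3,620; Bellamy District $1,080; Pioneer Precinct $1,650. Sum = $6,350.
Difference $6,340 − $6,350 = −$10 applied to Pioneer Precinct: Pioneer Precinct becomes $1,640.

East Ward: $3,620; Bellamy District: $1,080; Pioneer Precinct: $1,640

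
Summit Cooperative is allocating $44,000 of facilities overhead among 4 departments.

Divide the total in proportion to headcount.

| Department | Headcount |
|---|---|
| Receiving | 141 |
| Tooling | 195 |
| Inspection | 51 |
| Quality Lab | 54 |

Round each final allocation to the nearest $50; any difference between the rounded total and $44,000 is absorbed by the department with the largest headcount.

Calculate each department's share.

Headcount total: 141 + 195 + 51 + 54 = 441.
Proportional shares: Receiving 14,068.03; Tooling 19,455.78; Inspection 5,088.44; Quality Lab 5,387.76.
After rounding ($50): Receiving $14,050; Tooling $19,450; Inspection $5,100; Quality Lab $5,400. Sum = $44,000.
Rounded total matches; no reconciliation needed.

Receiving: $14,050; Tooling: $19,450; Inspection: $5,100; Quality Lab: $5,400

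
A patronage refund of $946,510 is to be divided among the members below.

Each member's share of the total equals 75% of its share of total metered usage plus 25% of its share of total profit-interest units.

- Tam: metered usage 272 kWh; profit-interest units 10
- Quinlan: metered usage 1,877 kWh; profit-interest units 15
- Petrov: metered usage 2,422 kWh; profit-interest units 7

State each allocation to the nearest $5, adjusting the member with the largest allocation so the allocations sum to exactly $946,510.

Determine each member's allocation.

Metered usage total 4,571; profit-interest units total 32.
Blended shares (75% metered usage + 25% profit-interest units): Tam 0.1228; Quinlan 0.4252; Petrov 0.4521.
Proportional shares: Tam 116,188.06; Quinlan 402,419.79; Petrov 427,902.15.
After rounding ($5): Tam $116,190; Quinlan $402,420; Petrov $427,900. Sum = $946,510.
No rounding difference to absorb.

Tam: $116,190 · Quinlan: $402,420 · Petrov: $427,900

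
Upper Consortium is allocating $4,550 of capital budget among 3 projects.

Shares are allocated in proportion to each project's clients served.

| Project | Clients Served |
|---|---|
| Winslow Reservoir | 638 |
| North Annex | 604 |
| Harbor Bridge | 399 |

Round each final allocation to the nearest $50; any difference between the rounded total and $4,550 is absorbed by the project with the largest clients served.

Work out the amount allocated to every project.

Clients served total: 1,641.
Raw shares: Winslow Reservoir 638/1,641 × $4,550 = 1,768.98; North Annex 604/1,641 × $4,550 = 1,674.71; Harbor Bridge 399/1,641 × $4,550 = 1,106.31.
After rounding ($50): Winslow Reservoir $1,750; North Annex $1,650; Harbor Bridge $1,100. Sum = $4,500.
Difference $4,550 − $4,500 = +$50 applied to largest clients served (Winslow Reservoir): Winslow Reservoir becomes $1,800.

Winslow Reservoir: $1,800; North Annex: $1,650; Harbor Bridge: $1,100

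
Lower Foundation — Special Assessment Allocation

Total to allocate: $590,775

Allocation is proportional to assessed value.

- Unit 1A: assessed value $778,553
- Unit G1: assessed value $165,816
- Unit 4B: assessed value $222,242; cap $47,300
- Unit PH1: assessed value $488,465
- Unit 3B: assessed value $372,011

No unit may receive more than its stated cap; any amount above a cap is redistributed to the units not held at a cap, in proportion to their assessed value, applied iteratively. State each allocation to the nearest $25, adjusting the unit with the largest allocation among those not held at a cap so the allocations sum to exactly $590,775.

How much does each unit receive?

Sum of assessed value: 2,027,087.
Unconstrained shares: Unit 1A 226,901.78; Unit G1 48,325.48; Unit 4B 64,770.29; Unit PH1 142,358.42; Unit 3B 108,419.03.
Capped: Unit 4B ($47,300); remaining pool $543,475 reallocated over remaining assessed value 1,804,845.
Remaining shares: Unit 1A 234,437.91 → $234,450; Unit G1 49,930.52 → $49,925; Unit PH1 147,086.60 → $147,075; Unit 3B 112,019.97 → $112,025.

Unit 1A: $234,450; Unit G1: $49,925; Unit 4B: $47,300; Unit PH1: $147,075; Unit 3B: $112,025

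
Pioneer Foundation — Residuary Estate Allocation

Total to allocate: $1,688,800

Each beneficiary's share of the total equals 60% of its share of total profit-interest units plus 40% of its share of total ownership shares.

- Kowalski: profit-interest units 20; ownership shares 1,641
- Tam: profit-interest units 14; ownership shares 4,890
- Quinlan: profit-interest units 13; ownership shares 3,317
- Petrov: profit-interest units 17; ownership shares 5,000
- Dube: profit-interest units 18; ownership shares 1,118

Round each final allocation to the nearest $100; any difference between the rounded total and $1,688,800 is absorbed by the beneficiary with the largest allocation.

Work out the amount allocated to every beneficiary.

Kowalski: $316,600; Tam: $379,900; Quinlan: $301,000; Petrov: $421,600; Dube: $269,700

Profit-interest units total 82; ownership shares total 15,966.
Combined weights (60% profit-interest units + 40% ownership shares): Kowalski 0.1875; Tam 0.2249; Quinlan 0.1782; Petrov 0.2497; Dube 0.1597.
Unrounded shares: Kowalski 316,572.02; Tam 379,894.48; Quinlan 300,983.92; Petrov 421,619.79; Dube 269,729.79.
Rounded to nearest $100: Kowalski $316,600; Tam $379,900; Quinlan $301,000; Petrov $421,600; Dube $269,700. Sum = $1,688,800.
No rounding difference to absorb.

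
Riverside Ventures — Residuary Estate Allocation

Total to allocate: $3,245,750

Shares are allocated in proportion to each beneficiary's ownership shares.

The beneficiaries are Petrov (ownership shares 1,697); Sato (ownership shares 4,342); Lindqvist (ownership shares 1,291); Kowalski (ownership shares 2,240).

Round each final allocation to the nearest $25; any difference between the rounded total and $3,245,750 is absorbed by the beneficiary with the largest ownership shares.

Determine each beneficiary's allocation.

Petrov: $575,550 | Sato: $1,472,625 | Lindqvist: $437,850 | Kowalski: $759,725

Combined ownership shares = 1,697 + 4,342 + 1,291 + 2,240 = 9,570.
Proportional shares: Petrov 575,552.53; Sato 1,472,627.64; Lindqvist 437,854.05; Kowalski 759,715.78.
After rounding ($25): Petrov $575,550; Sato $1,472,625; Lindqvist $437,850; Kowalski $759,725. Sum = $3,245,750.
Sum already equals the total — no adjustment.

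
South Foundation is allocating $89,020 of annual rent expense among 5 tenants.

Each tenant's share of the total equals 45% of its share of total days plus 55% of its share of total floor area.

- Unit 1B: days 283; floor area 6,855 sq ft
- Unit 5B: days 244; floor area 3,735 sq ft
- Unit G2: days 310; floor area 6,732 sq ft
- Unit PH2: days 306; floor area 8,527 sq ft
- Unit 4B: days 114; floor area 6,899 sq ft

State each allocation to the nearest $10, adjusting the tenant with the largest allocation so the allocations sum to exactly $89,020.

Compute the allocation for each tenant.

Unit 1B: $19,270 | Unit 5B: $13,360 | Unit G2: $19,940 | Unit PH2: $22,500 | Unit 4B: $13,950

Days total 1,257; floor area total 32,748.
Combined weights (45% days + 55% floor area): Unit 1B 0.2164; Unit 5B 0.1501; Unit G2 0.2240; Unit PH2 0.2528; Unit 4B 0.1567.
Proportional shares: Unit 1B 19,267.65; Unit 5B 13,360.11; Unit G2 19,944.21; Unit PH2 22,500.41; Unit 4B 13,947.62.
At nearest $10: Unit 1B $19,270; Unit 5B $13,360; Unit G2 $19,940; Unit PH2 $22,500; Unit 4B $13,950. Sum = $89,020.
Sum already equals the total — no adjustment.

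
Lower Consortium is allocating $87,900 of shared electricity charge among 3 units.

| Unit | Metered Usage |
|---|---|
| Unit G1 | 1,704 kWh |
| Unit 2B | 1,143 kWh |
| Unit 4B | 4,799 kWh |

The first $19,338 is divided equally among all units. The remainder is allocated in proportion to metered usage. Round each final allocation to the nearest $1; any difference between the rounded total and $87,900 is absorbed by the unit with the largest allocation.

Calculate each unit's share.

First tranche $19,338 split equally: $6,446 each.
Remainder $68,562 by metered usage (total 7,646): Unit G1 15,279.84 → $15,280; Unit 2B 10,249.33 → $10,249; Unit 4B 43,032.83 → $43,033.
Totals: Unit G1 $6,446 + $15,280 = $21,726; Unit 2B $6,446 + $10,249 = $16,695; Unit 4B $6,446 + $43,033 = $49,479.

Unit G1: $21,726 | Unit 2B: $16,695 | Unit 4B: $49,479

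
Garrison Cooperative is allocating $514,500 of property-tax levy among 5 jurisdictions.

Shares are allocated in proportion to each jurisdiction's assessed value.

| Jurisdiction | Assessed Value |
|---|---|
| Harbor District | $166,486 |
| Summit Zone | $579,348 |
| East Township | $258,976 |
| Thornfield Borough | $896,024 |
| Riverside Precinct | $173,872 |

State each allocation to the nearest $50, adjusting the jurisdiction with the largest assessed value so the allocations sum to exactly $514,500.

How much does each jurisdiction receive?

Harbor District: $41,300 | Summit Zone: $143,650 | East Township: $64,200 | Thornfield Borough: $222,250 | Riverside Precinct: $43,100

Combined assessed value = 166,486 + 579,348 + 258,976 + 896,024 + 173,872 = 2,074,706.
Unrounded shares: Harbor District 41,286.35; Summit Zone 143,670.74; East Township 64,222.67; Thornfield Borough 222,202.25; Riverside Precinct 43,117.99.
At nearest $50: Harbor District $41,300; Summit Zone $143,650; East Township $64,200; Thornfield Borough $222,200; Riverside Precinct $43,100. Sum = $514,450.
Difference $514,500 − $514,450 = +$50 applied to largest assessed value (Thornfield Borough): Thornfield Borough becomes $222,250.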